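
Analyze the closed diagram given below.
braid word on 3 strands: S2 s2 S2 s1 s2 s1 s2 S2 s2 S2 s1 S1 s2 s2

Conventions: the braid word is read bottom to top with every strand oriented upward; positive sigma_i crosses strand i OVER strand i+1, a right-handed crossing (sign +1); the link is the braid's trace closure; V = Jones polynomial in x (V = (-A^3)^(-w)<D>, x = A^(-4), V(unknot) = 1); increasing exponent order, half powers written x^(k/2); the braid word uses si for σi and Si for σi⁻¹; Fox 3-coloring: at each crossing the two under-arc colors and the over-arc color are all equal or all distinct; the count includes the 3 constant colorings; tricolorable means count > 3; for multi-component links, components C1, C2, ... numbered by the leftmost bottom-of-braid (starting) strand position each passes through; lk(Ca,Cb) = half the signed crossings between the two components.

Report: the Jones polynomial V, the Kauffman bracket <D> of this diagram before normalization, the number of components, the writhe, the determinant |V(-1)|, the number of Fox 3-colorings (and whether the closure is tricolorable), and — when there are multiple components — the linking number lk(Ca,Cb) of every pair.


V(x) = x + x^3 - x^4
bracket: -A^-4 + 1 + A^8, w = +4
1 component, writhe +4, over 14 crossings
det 3, colorings 9 of 3^14 — tricolorable
observation: V spans 3 powers of x: at least 3 crossings in any diagram


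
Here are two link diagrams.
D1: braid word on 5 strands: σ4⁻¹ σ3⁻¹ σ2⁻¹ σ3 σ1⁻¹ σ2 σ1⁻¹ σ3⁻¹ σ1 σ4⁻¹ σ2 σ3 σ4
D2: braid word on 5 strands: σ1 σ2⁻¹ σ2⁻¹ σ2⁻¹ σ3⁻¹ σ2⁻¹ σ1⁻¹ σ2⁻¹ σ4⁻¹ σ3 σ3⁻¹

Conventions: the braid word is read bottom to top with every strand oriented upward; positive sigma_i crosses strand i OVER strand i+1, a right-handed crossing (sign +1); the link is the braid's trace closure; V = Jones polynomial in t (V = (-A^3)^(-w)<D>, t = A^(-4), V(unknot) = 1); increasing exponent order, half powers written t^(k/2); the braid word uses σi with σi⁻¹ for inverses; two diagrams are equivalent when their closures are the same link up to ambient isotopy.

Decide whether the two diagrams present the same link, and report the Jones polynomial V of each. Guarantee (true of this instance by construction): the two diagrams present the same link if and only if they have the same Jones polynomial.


same link: no
V(D1) = -t^(-1/2) - t^(1/2)  [13 crossings, <D> = A^-5 + A^-1, w = -1]
V(D2) = -t^(-11/2) + t^(-9/2) - t^(-7/2) - t^(-3/2)  [11 crossings, <D> = A^-15 + A^-7 - A^-3 + A, w = -7]
insight: 2 values of V(t) split the 2 diagrams


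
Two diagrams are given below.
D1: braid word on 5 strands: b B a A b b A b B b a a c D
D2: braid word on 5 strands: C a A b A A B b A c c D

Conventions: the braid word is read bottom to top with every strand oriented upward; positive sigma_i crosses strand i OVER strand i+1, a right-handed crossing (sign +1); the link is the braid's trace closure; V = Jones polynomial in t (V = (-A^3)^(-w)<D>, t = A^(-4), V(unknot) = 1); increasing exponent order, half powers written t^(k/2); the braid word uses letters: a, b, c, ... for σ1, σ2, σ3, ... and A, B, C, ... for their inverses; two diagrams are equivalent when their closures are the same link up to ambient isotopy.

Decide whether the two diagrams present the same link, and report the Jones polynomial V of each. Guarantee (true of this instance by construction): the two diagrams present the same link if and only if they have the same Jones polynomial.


same link: no
V(D1) = t - t^2 + 2t^3 - t^4 + t^5 - t^6  [14 crossings, <D> = -A^-12 + A^-8 - A^-4 + 2 - A^4 + A^8, w = +4]
D2 (bracket A^-2 + A^6 - A^10; 12 crossings at w = -2): V = -t^-4 + t^-3 + t^-1
note: 2 classes among 2 diagrams; unequal V(t) rules out equality


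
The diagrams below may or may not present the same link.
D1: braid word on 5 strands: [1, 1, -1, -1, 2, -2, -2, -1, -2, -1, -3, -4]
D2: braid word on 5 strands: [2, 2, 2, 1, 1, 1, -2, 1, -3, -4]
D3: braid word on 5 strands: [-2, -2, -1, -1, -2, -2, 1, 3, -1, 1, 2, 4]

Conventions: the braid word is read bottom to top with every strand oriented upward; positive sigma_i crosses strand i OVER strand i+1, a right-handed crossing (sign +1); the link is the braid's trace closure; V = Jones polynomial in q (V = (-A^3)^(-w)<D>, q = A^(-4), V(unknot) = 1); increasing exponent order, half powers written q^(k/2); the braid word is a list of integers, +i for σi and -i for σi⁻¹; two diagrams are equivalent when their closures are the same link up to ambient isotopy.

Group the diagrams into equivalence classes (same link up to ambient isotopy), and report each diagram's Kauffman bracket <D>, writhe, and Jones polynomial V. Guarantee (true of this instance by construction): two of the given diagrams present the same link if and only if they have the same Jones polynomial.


classes: {D1} | {D2} | {D3}
V(D1) = -q^-4 + q^-3 + q^-1  [12 crossings, <D> = A^-14 + A^-6 - A^-2, w = -6]
V(D2) = q^2 - q^3 + 3q^4 - 3q^5 + 3q^6 - 3q^7 + 2q^8 - q^9  (w +4, c 10, <D> = -A^-24 + 2A^-20 - 3A^-16 + 3A^-12 - 3A^-8 + 3A^-4 - 1 + A^4)
V(D3) = -q^-6 + q^-5 - q^-4 + 2q^-3 - q^-2 + q^-1  [12 crossings, <D> = A^-2 - A^2 + 2A^6 - A^10 + A^14 - A^18, w = -2]
note: 3 values of V(q) split the 3 diagrams


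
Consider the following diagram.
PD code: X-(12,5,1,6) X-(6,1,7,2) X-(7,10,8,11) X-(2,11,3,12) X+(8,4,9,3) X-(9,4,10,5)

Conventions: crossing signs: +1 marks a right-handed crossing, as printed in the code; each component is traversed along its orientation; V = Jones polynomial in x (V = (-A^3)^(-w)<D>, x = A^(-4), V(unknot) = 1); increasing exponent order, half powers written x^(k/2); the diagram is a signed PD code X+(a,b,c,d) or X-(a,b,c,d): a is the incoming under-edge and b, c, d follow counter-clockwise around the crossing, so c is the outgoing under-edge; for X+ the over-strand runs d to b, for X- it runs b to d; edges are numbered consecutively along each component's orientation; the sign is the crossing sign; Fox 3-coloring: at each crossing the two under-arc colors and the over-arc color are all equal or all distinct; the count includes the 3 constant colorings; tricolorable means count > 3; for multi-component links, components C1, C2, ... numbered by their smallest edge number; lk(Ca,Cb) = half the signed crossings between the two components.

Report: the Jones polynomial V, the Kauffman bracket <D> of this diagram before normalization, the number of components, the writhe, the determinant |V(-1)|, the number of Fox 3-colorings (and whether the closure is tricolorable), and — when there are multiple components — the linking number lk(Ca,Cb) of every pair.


V(x) = -x^-4 + x^-3 + x^-1
bracket: A^-8 + 1 - A^4, w = -4
1 component, writhe -4, over 6 crossings
det 3, colorings 9 of 3^6 — tricolorable
observation: the span of V is 3, forcing >= 3 crossings in any diagram


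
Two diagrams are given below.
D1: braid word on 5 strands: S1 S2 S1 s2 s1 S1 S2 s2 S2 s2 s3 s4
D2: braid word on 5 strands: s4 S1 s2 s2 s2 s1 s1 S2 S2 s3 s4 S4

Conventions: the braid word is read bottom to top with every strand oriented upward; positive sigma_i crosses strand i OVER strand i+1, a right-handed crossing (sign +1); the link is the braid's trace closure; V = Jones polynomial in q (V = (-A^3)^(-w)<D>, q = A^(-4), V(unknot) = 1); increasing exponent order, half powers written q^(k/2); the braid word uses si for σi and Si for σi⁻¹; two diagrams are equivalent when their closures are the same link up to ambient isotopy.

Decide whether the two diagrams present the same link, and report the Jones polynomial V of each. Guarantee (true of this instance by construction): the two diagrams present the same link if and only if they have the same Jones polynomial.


equivalent: no
V(D1) = 1  (w 0, c 12, <D> = 1)
V(D2) = q^-1 - 1 + 2q - 2q^2 + 2q^3 - 2q^4 + q^5  [12 crossings, <D> = A^-8 - 2A^-4 + 2 - 2A^4 + 2A^8 - A^12 + A^16, w = +4]
key observation: comparing 2 Jones polynomials yields 2 groups


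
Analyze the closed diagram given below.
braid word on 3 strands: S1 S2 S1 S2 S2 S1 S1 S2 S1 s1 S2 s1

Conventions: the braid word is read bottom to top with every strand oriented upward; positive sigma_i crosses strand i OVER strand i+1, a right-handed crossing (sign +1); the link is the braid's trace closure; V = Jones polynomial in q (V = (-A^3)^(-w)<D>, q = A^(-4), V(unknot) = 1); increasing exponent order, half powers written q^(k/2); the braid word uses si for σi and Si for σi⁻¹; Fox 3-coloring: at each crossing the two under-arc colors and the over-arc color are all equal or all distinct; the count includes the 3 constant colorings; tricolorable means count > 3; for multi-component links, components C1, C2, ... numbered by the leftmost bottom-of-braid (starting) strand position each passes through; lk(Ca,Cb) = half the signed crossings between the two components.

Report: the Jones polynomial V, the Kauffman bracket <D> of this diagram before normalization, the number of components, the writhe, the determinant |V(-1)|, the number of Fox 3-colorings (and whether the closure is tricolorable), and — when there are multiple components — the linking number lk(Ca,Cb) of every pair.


V(q) = -q^-8 + q^-5 + q^-3
bracket: A^-12 + A^-4 - A^8, w = -8
1 component, writhe -8, over 12 crossings
det 3, colorings 9 of 3^12 — tricolorable
observation: the span of V is 5, forcing >= 5 crossings in any diagram


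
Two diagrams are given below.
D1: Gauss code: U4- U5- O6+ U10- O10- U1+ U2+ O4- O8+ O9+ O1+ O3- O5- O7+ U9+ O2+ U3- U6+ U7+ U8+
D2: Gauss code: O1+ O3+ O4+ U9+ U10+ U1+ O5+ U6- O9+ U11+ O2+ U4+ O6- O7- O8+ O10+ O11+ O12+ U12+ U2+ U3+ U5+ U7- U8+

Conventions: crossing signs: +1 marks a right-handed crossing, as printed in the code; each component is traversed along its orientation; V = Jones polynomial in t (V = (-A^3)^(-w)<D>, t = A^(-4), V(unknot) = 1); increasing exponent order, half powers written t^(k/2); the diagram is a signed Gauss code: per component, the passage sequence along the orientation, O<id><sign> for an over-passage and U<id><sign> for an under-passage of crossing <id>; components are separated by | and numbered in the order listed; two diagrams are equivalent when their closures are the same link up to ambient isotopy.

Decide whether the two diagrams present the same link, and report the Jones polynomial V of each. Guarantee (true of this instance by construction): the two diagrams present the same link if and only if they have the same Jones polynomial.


same link: no
V(D1) = 1  [10 crossings, <D> = A^6, w = +2]
V(D2) = t^2 + t^4 - t^5 + t^6 - t^7  (w +8, c 12, <D> = -A^-4 + 1 - A^4 + A^8 + A^16)
note: 2 classes among 2 diagrams; unequal V(t) rules out equality


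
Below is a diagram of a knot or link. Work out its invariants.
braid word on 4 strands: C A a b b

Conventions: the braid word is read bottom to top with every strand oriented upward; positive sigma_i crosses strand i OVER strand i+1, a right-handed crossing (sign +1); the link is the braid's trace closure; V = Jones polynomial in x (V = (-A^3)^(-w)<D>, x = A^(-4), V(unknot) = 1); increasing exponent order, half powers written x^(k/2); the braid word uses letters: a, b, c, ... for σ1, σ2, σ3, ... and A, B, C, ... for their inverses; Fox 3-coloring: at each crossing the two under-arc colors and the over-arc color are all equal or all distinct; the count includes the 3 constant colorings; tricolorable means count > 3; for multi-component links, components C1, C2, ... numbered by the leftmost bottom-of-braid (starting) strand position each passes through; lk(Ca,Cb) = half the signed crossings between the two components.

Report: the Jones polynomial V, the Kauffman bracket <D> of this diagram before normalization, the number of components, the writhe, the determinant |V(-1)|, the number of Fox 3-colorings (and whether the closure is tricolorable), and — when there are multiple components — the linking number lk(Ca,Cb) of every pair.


V = 1 + x + x^2 + x^3
<D> = -A^-9 - A^-5 - A^-1 - A^3 (w = +1)
3 components over 5 crossings, w = +1
lk(C1,C2): 0
lk(C1,C3) = 0
linking number lk(C2,C3) = +1
9 Fox colorings among 3^5, |V(-1)| = 0: tricolorable
why: summing lk over 3 pairs gives +1


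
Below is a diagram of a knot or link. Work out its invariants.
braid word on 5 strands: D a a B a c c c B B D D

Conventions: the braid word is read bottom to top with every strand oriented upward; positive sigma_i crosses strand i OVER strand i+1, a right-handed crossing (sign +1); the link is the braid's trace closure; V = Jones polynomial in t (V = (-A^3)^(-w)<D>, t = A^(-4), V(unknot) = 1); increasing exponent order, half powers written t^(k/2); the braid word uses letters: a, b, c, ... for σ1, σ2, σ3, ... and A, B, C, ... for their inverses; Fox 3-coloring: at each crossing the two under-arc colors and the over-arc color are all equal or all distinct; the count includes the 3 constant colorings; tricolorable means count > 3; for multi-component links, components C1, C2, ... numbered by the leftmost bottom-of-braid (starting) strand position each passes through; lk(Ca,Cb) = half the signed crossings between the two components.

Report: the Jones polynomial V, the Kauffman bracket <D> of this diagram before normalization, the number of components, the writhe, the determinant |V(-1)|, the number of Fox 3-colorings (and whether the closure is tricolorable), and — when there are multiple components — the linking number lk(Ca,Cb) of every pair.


Jones polynomial: V(t) = t^-6 - 3t^-5 + 5t^-4 - 10t^-3 + 14t^-2 - 16t^-1 + 19 - 16t + 14t^2 - 10t^3 + 5t^4 - 3t^5 + t^6
<D> = A^-24 - 3A^-20 + 5A^-16 - 10A^-12 + 14A^-8 - 16A^-4 + 19 - 16A^4 + 14A^8 - 10A^12 + 5A^16 - 3A^20 + A^24; writhe 0
components 1, writhe 0 (12 crossings)
3-colorings: 27 of 3^12, det 117 — tricolorable
note: w = 0 (over 12 crossings) is diagram-only; (-A^3)^(0) removes it from V


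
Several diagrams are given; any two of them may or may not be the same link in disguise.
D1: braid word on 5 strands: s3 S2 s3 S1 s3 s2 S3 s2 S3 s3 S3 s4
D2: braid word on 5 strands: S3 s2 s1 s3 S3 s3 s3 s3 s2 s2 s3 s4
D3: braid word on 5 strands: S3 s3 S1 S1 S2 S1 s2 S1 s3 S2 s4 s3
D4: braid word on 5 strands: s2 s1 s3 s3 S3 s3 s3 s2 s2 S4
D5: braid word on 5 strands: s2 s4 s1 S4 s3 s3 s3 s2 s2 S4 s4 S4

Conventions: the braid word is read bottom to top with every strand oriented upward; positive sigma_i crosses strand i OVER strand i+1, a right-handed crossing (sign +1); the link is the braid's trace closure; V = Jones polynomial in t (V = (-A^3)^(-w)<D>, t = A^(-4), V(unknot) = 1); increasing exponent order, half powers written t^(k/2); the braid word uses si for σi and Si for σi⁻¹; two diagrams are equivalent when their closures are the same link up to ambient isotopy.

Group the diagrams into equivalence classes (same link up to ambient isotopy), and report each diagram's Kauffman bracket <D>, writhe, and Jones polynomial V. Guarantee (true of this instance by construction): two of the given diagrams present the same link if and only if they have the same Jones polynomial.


equivalence classes: {D1} | {D2, D4, D5} | {D3}
D1 (bracket A^6; 12 crossings at w = +2): V = 1
D2 (bracket A^-8 - 2A^-4 + 1 - 2A^4 + 2A^8 + A^16; 12 crossings at w = +8): V = t^2 + 2t^4 - 2t^5 + t^6 - 2t^7 + t^8
V(D3) = t^-5 - 2t^-4 + 2t^-3 - 2t^-2 + 2t^-1 - 1 + t  [12 crossings, <D> = A^-10 - A^-6 + 2A^-2 - 2A^2 + 2A^6 - 2A^10 + A^14, w = -2]
V(D4) = t^2 + 2t^4 - 2t^5 + t^6 - 2t^7 + t^8  [10 crossings, <D> = A^-14 - 2A^-10 + A^-6 - 2A^-2 + 2A^2 + A^10, w = +6]
V(D5) = t^2 + 2t^4 - 2t^5 + t^6 - 2t^7 + t^8  [12 crossings, <D> = A^-14 - 2A^-10 + A^-6 - 2A^-2 + 2A^2 + A^10, w = +6]
observation: V(t) takes 3 values over 5 diagrams, fixing the grouping


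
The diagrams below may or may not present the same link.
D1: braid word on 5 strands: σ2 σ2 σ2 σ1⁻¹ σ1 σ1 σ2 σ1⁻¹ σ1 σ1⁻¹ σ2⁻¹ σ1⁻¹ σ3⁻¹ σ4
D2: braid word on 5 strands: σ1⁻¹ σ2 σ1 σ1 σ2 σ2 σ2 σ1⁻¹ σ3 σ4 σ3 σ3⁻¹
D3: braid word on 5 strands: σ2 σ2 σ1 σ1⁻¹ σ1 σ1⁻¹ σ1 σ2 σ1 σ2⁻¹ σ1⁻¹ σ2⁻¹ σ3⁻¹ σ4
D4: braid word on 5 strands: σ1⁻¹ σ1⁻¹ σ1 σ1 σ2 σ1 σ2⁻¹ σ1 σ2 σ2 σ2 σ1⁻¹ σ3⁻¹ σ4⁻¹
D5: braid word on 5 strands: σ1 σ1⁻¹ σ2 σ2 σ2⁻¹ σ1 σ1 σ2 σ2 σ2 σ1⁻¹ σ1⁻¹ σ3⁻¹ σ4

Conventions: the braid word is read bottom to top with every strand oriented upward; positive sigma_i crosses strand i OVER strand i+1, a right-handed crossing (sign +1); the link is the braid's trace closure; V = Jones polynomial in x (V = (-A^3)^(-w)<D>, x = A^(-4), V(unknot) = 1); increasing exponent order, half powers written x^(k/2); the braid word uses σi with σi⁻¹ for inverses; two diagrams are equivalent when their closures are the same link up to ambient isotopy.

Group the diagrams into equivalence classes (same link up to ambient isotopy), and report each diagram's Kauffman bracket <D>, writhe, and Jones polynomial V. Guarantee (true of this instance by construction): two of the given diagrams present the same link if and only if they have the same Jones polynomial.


classes: {D1, D3} | {D2, D4, D5}
V(D1) = 1 + x + x^2 + x^3  [14 crossings, <D> = A^-6 + A^-2 + A^2 + A^6, w = +2]
V(D2) = 2x - x^2 + 3x^3 - 2x^4 + 2x^5 - x^6 + x^7  [12 crossings, <D> = A^-10 - A^-6 + 2A^-2 - 2A^2 + 3A^6 - A^10 + 2A^14, w = +6]
D3 (bracket A^-6 + A^-2 + A^2 + A^6; 14 crossings at w = +2): V = 1 + x + x^2 + x^3
V(D4) = 2x - x^2 + 3x^3 - 2x^4 + 2x^5 - x^6 + x^7  [14 crossings, <D> = A^-22 - A^-18 + 2A^-14 - 2A^-10 + 3A^-6 - A^-2 + 2A^2, w = +2]
V(D5) = 2x - x^2 + 3x^3 - 2x^4 + 2x^5 - x^6 + x^7  (w +4, c 14, <D> = A^-16 - A^-12 + 2A^-8 - 2A^-4 + 3 - A^4 + 2A^8)
note: comparing 5 Jones polynomials yields 2 groups


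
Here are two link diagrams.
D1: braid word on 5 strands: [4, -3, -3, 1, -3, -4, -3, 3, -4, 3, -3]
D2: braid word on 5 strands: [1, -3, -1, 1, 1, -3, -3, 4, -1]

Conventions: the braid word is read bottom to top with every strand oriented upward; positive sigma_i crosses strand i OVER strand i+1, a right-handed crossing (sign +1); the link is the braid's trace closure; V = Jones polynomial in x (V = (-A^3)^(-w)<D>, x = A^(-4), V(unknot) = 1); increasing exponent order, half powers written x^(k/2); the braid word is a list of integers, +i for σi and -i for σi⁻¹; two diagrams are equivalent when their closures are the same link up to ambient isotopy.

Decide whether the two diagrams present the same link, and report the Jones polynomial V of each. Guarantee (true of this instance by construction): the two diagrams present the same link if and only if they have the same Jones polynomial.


equivalent: yes
V(D1) = x^(-9/2) - x^(-5/2) - x^(-3/2) - x^(-1/2)  (w -3, c 11, <D> = A^-7 + A^-3 + A - A^9)
D2 (bracket A^-1 + A^3 + A^7 - A^15; 9 crossings at w = -1): V = x^(-9/2) - x^(-5/2) - x^(-3/2) - x^(-1/2)
why: one V(x) for all 2 diagrams — one class (guaranteed)


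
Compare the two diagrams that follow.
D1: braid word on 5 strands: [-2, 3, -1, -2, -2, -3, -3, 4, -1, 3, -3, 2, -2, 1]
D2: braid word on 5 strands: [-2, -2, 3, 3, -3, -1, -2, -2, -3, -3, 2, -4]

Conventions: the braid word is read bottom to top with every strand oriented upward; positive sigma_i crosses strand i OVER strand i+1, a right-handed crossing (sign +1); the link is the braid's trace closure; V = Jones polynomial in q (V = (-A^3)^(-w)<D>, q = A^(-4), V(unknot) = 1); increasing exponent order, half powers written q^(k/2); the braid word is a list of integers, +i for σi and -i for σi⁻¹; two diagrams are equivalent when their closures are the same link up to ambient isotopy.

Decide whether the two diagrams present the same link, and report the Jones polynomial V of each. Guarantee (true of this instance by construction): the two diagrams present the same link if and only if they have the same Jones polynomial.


equivalent: yes
V(D1) = -q^-6 + q^-5 - q^-4 + 2q^-3 - q^-2 + q^-1  (w -4, c 14, <D> = A^-8 - A^-4 + 2 - A^4 + A^8 - A^12)
V(D2) = -q^-6 + q^-5 - q^-4 + 2q^-3 - q^-2 + q^-1  (w -6, c 12, <D> = A^-14 - A^-10 + 2A^-6 - A^-2 + A^2 - A^6)
why: D2 (12 crossings) and D1 (14) are Markov-related braid presentations


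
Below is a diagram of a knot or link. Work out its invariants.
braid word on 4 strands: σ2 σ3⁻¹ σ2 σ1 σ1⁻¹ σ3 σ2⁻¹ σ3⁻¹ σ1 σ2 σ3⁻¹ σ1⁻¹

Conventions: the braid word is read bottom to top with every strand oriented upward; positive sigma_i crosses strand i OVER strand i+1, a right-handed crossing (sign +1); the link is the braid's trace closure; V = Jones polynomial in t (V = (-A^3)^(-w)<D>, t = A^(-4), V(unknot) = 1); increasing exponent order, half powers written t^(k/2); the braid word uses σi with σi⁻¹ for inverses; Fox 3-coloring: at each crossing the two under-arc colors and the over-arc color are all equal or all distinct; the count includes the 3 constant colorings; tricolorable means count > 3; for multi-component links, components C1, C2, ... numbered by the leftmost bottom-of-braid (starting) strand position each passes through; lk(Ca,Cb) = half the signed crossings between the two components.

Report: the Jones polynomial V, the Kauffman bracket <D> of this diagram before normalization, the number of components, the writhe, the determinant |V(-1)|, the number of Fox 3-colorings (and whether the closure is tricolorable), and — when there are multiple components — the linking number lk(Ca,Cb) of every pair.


Jones polynomial: V(t) = t^(-7/2) - 2t^(-5/2) + t^(-3/2) - 2t^(-1/2) + t^(1/2) - t^(3/2)
<D> = -A^-6 + A^-2 - 2A^2 + A^6 - 2A^10 + A^14; writhe 0
components 2, writhe 0 (12 crossings)
linking number lk(C1,C2) = 0
3-colorings: 3 of 3^12, det 8 — not tricolorable
note: |V(-1)| = 8: so not tricolorable, since 3 does not divide 8


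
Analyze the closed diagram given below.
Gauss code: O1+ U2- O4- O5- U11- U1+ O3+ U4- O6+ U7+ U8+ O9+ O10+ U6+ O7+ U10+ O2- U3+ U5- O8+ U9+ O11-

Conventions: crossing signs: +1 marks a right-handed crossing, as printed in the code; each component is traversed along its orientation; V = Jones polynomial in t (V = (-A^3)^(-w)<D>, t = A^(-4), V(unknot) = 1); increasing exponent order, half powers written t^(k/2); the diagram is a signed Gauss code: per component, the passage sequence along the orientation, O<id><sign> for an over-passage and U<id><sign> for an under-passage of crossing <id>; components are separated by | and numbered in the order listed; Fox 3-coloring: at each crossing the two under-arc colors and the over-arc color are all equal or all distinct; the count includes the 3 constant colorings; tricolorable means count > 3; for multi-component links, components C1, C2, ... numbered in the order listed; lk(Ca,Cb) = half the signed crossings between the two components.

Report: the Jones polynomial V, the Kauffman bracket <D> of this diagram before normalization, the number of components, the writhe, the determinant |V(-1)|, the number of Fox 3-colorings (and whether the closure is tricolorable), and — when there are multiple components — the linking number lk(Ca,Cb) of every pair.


V(t) = t - t^2 + 2t^3 - t^4 + t^5 - t^6
bracket: A^-15 - A^-11 + A^-7 - 2A^-3 + A - A^5, w = +3
1 component, writhe +3, over 11 crossings
det 7, colorings 3 of 3^11 — not tricolorable
observation: w = +3 (over 11 crossings) is diagram-only; (-A^3)^(-3) removes it from V


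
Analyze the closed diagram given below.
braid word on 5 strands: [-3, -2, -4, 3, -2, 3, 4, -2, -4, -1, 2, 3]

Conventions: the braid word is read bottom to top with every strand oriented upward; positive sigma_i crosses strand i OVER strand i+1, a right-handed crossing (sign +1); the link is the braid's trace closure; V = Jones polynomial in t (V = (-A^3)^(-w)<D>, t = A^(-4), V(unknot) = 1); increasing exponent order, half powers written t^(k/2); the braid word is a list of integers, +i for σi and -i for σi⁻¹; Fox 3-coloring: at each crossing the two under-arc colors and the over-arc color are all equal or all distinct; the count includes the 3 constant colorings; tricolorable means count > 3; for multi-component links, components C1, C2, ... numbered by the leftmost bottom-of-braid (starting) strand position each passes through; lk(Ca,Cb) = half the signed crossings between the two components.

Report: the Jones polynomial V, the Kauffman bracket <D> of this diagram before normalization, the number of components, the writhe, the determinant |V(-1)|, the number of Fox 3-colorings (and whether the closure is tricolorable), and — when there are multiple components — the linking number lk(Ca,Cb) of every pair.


Jones polynomial: V(t) = t^-2 - t^-1 + 1 - t + t^2
<D> = A^-14 - A^-10 + A^-6 - A^-2 + A^2; writhe -2
components 1, writhe -2 (12 crossings)
3-colorings: 3 of 3^12, det 5 — not tricolorable
note: w = -2 (over 12 crossings) is diagram-only; (-A^3)^(2) removes it from V


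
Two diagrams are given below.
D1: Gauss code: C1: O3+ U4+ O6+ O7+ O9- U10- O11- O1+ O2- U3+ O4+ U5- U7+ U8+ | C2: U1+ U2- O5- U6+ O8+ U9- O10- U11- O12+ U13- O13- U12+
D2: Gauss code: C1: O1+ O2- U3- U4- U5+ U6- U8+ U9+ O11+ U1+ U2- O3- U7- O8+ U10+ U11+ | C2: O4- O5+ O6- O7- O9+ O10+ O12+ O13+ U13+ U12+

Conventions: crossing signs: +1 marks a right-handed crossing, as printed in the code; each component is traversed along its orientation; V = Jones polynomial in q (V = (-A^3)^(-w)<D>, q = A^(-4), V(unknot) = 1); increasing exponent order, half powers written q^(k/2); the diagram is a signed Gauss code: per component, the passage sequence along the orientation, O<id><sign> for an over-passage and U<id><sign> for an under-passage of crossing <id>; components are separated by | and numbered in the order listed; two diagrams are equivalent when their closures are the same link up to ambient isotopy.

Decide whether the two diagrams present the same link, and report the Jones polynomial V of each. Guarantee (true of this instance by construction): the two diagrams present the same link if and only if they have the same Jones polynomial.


equivalent: no
D1 (bracket -A^-11 + A^-7 - A^-3 + 2A + A^9; 13 crossings at w = +1): V = -q^(-3/2) - 2q^(1/2) + q^(3/2) - q^(5/2) + q^(7/2)
D2 (bracket A^7 + A^11; 13 crossings at w = +3): V = -q^(-1/2) - q^(1/2)
key observation: 2 classes among 2 diagrams; unequal V(q) rules out equality


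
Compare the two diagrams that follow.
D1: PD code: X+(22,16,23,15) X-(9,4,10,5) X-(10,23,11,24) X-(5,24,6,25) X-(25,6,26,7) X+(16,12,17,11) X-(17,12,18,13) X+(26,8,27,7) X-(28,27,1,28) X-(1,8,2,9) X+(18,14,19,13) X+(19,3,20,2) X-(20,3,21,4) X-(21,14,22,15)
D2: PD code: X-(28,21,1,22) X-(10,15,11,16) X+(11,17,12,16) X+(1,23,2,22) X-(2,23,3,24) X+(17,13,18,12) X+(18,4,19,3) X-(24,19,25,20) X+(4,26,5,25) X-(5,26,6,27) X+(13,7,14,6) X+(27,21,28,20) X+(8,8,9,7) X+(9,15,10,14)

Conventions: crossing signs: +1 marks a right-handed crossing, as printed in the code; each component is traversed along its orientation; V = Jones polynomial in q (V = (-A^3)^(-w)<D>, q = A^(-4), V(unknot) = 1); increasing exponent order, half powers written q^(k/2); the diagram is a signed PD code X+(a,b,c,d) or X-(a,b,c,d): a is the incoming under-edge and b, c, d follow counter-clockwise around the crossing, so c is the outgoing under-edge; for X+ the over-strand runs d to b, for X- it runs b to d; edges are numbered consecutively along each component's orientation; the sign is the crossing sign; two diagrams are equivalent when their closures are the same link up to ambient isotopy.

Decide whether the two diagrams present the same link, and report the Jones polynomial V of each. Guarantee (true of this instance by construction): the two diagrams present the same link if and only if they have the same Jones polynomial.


equivalent: no
V(D1) = -q^-4 + q^-3 + q^-1  (w -4, c 14, <D> = A^-8 + 1 - A^4)
V(D2) = q + q^3 - q^4  (w +4, c 14, <D> = -A^-4 + 1 + A^8)
why: 2 values of V(q) split the 2 diagrams


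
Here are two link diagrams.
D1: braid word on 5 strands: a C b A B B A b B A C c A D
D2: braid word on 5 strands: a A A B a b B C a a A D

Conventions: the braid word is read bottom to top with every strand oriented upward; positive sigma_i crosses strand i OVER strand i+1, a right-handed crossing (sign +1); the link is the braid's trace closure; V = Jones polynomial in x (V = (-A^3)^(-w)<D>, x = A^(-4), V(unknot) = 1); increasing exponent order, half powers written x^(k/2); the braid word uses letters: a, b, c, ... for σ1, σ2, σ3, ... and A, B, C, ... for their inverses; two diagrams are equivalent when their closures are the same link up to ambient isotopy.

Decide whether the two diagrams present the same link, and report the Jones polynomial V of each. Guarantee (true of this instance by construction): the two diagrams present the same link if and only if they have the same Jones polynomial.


equivalent: no
D1 (bracket A^-14 - A^-10 + 2A^-6 - A^-2 + A^2 - A^6; 14 crossings at w = -6): V = -x^-6 + x^-5 - x^-4 + 2x^-3 - x^-2 + x^-1
V(D2) = 1  (w -2, c 12, <D> = A^-6)
key observation: V(x) takes 2 values over 2 diagrams, fixing the grouping


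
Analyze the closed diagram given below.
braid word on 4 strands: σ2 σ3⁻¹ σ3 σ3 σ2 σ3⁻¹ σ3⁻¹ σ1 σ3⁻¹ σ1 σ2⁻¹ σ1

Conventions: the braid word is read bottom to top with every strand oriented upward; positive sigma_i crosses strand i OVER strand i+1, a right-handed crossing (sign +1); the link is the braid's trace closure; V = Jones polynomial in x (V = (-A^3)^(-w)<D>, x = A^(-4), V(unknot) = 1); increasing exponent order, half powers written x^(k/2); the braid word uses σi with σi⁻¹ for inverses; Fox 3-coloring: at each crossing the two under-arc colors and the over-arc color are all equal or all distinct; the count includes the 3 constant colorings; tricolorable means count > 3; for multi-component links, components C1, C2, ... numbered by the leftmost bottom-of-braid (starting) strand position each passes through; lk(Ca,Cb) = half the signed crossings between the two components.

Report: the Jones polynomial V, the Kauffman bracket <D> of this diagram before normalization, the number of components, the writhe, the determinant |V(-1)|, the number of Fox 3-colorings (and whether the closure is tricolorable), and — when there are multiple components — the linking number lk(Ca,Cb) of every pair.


V = -x^(-3/2) + x^(-1/2) - 2x^(1/2) + x^(3/2) - 2x^(5/2) + x^(7/2)
<D> = A^-8 - 2A^-4 + 1 - 2A^4 + A^8 - A^12 (w = +2)
2 components over 12 crossings, w = +2
lk(C1,C2): 0
3 Fox colorings among 3^12, |V(-1)| = 8: not tricolorable
why: inverse pairs cancel, leaving σ2 σ3 σ2 σ3⁻¹ σ3⁻¹ σ1 σ3⁻¹ σ1 σ2⁻¹ σ1


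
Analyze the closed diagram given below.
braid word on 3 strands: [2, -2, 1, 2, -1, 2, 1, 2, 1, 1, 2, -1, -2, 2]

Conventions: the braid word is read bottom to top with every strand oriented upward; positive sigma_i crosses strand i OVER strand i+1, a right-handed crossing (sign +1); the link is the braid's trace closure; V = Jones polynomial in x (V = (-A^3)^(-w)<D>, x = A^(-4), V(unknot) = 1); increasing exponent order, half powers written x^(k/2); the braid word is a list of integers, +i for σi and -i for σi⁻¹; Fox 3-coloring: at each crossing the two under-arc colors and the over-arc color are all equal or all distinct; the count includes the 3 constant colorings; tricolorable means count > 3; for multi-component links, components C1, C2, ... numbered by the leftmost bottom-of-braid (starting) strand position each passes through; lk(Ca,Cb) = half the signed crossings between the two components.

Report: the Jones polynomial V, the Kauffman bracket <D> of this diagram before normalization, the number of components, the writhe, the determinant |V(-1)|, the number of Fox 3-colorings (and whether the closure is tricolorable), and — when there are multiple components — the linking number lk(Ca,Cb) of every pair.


V = x^2 + 2x^4 - 2x^5 + x^6 - 2x^7 + x^8
<D> = A^-14 - 2A^-10 + A^-6 - 2A^-2 + 2A^2 + A^10 (w = +6)
1 component over 14 crossings, w = +6
27 Fox colorings among 3^14, |V(-1)| = 9: tricolorable
why: w = +6 (over 14 crossings) is diagram-only; (-A^3)^(-6) removes it from V


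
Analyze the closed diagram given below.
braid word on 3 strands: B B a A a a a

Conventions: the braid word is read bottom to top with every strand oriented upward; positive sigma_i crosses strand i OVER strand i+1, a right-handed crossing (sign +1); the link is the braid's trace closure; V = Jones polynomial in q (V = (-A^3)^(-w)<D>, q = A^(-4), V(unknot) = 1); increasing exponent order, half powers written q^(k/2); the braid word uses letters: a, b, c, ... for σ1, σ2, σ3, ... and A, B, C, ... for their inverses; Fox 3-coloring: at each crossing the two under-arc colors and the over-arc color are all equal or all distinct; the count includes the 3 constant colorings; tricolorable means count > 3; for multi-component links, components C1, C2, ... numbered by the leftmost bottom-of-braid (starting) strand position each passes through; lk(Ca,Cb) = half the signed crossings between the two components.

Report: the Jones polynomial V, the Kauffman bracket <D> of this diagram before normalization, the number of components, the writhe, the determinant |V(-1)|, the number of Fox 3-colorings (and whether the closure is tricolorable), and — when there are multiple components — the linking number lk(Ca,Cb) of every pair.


Jones polynomial: V(q) = -q^(-3/2) - 2q^(1/2) + q^(3/2) - q^(5/2) + q^(7/2)
<D> = -A^-11 + A^-7 - A^-3 + 2A + A^9; writhe +1
components 2, writhe +1 (7 crossings)
linking number lk(C1,C2) = -1
3-colorings: 9 of 3^7, det 6 — tricolorable
note: |V(-1)| = 6: so tricolorable, since 3 divides 6


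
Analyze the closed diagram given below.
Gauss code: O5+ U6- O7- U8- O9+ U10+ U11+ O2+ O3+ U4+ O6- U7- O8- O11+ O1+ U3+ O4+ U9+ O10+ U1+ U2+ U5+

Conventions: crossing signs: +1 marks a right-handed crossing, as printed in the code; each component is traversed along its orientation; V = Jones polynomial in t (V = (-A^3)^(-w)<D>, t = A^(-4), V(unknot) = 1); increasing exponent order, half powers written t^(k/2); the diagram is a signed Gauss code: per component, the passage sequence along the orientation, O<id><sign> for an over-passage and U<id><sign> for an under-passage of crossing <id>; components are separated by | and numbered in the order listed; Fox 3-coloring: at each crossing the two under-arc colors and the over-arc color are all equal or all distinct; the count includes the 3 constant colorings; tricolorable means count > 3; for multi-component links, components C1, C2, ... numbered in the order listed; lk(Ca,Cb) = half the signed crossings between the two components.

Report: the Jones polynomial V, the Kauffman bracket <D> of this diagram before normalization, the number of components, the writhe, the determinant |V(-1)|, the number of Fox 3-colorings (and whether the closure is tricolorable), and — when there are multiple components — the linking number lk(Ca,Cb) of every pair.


Jones polynomial: V(t) = 2t - 2t^2 + 3t^3 - 3t^4 + 2t^5 - 2t^6 + t^7
<D> = -A^-13 + 2A^-9 - 2A^-5 + 3A^-1 - 3A^3 + 2A^7 - 2A^11; writhe +5
components 1, writhe +5 (11 crossings)
3-colorings: 9 of 3^11, det 15 — tricolorable
note: |V(-1)| = 15: so tricolorable, since 3 divides 15


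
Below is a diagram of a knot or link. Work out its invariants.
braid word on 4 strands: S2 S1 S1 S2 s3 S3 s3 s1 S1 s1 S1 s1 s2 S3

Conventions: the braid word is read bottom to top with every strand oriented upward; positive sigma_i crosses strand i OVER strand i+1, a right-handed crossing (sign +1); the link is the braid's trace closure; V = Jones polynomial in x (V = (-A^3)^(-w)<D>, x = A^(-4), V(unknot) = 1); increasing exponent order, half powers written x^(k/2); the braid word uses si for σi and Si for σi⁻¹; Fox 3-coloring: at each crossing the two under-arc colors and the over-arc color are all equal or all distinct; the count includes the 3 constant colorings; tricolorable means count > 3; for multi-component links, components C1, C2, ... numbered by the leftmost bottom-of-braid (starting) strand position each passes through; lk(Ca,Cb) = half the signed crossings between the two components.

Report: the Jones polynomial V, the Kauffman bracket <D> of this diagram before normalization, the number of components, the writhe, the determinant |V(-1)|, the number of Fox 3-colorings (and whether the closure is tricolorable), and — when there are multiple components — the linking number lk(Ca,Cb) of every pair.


V = -x^(-9/2) - x^(-5/2) + x^(-3/2) - x^(-1/2)
<D> = -A^-4 + 1 - A^4 - A^12 (w = -2)
2 components over 14 crossings, w = -2
lk(C1,C2): -2
3 Fox colorings among 3^14, |V(-1)| = 4: not tricolorable
why: span 4 respects span(V) <= c + mu - 1 = 15 for this 2-component diagram


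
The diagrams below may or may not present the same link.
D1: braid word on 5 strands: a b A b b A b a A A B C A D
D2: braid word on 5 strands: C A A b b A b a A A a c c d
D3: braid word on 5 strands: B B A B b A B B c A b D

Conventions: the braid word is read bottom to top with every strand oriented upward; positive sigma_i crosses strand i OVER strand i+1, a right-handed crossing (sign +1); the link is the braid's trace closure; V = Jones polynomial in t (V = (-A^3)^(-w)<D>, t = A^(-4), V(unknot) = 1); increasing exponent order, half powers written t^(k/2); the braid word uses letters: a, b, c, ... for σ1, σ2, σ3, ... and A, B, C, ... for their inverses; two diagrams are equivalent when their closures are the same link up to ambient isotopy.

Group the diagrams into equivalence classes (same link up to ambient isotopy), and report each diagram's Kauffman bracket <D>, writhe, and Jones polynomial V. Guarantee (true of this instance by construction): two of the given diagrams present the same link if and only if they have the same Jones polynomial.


grouping into links: {D1, D2} | {D3}
V(D1) = -t^-3 + 2t^-2 - 2t^-1 + 3 - 2t + 2t^2 - t^3  (w -2, c 14, <D> = -A^-18 + 2A^-14 - 2A^-10 + 3A^-6 - 2A^-2 + 2A^2 - A^6)
V(D2) = -t^-3 + 2t^-2 - 2t^-1 + 3 - 2t + 2t^2 - t^3  [14 crossings, <D> = -A^-6 + 2A^-2 - 2A^2 + 3A^6 - 2A^10 + 2A^14 - A^18, w = +2]
V(D3) = -t^-7 + t^-6 - t^-5 + t^-4 + t^-2  [12 crossings, <D> = A^-10 + A^-2 - A^2 + A^6 - A^10, w = -6]
why: 2 classes among 3 diagrams; unequal V(t) rules out equality


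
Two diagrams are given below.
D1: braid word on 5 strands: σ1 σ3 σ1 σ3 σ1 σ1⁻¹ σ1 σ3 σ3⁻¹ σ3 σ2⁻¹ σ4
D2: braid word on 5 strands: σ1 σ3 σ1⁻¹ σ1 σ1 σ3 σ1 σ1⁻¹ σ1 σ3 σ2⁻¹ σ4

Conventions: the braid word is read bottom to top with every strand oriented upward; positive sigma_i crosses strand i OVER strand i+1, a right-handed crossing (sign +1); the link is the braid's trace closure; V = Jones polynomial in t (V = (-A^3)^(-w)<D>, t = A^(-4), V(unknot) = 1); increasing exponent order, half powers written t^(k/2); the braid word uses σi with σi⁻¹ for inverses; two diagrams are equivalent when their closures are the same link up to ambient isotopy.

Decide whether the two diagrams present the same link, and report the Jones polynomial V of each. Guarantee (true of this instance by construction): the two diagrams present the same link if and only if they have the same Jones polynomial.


same link: yes
V(D1) = t^2 + 2t^4 - 2t^5 + t^6 - 2t^7 + t^8  [12 crossings, <D> = A^-14 - 2A^-10 + A^-6 - 2A^-2 + 2A^2 + A^10, w = +6]
V(D2) = t^2 + 2t^4 - 2t^5 + t^6 - 2t^7 + t^8  (w +6, c 12, <D> = A^-14 - 2A^-10 + A^-6 - 2A^-2 + 2A^2 + A^10)
note: all 2 diagrams share one V(t), hence one class


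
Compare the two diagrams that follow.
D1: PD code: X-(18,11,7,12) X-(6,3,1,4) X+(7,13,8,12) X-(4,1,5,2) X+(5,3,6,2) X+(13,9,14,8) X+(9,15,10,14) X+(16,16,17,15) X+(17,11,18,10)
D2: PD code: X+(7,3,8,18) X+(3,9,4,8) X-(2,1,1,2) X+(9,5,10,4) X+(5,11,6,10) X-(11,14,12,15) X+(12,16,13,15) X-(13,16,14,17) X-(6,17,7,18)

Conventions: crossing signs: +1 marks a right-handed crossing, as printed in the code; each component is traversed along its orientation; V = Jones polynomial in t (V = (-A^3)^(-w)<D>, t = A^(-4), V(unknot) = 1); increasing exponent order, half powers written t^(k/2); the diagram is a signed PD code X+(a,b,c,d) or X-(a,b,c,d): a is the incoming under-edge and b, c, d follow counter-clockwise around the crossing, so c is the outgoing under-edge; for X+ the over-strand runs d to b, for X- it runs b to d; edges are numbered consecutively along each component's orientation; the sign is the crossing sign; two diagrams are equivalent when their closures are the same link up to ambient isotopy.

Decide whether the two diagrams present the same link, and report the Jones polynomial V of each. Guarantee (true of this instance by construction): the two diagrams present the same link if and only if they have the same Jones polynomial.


equivalent: yes
D1 (bracket -A^-9 + A^-1 + A^3 + A^7; 9 crossings at w = +3): V = -t^(1/2) - t^(3/2) - t^(5/2) + t^(9/2)
V(D2) = -t^(1/2) - t^(3/2) - t^(5/2) + t^(9/2)  (w +1, c 9, <D> = -A^-15 + A^-7 + A^-3 + A)
key observation: one V(t) for all 2 diagrams — one class (guaranteed)
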